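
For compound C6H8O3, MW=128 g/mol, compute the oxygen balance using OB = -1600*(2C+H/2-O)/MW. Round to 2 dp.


OB = -1600 * (2C + H/2 - O) / MW
Inner = 2*6 + 8/2 - 3 = 13.00
OB = -1600 * 13.00 / 128 = -162.50%


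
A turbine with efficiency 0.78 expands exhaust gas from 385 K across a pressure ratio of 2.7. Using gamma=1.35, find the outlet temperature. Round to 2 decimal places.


T_out = T_in * (1 - eta * (1 - PR^(-(gamma-1)/gamma)))
Exponent = -(1.35-1)/1.35 = -0.25925926
PR^exp = 2.7^(-0.25925926) = 0.77297411
Factor = 1 - 0.78*(1 - 0.77297411) = 0.82291981
T_out = 385 * 0.82291981 = 316.82 K


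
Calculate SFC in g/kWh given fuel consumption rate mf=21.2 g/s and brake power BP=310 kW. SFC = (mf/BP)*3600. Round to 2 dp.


SFC = (mf / BP) * 3600
Rate = 21.2 / 310 = 0.068387 g/(s*kW)
SFC = 0.068387 * 3600 = 246.19 g/kWh


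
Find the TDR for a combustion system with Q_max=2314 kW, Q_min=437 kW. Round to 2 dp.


TDR = Q_max / Q_min
TDR = 2314 / 437 = 5.30


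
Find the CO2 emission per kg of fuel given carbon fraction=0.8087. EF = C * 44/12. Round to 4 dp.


EF = C_frac * (M_CO2 / M_C)
EF = 0.8087 * (44/12)
EF = 0.8087 * 3.666667 = 2.9652 kg_CO2/kg_fuel


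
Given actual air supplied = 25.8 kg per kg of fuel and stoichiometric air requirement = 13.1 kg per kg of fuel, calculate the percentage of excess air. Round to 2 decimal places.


Excess air = actual - stoichiometric = 25.8 - 13.1 = 12.70 kg/kg fuel
Excess air % = (excess / stoich) * 100 = (12.70 / 13.1) * 100 = 96.95%


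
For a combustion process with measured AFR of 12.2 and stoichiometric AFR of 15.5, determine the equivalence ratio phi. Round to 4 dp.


phi = AFR_stoich / AFR_actual
phi = 15.5 / 12.2 = 1.2705


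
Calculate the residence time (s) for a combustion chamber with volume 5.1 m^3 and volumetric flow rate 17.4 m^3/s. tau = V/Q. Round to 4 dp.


tau = V / Q_flow
tau = 5.1 / 17.4 = 0.2931 s


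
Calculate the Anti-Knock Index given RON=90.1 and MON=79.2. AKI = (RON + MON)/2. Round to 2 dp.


AKI = (RON + MON) / 2
AKI = (90.1 + 79.2) / 2
AKI = 169.3 / 2 = 84.65


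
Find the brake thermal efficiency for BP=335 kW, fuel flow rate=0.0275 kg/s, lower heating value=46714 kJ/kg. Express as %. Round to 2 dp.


eta_BTE = (BP / (mf * LHV)) * 100
Denominator = 0.0275 * 46714 = 1284.6350 kW
eta_BTE = (335 / 1284.6350) * 100 = 26.08%


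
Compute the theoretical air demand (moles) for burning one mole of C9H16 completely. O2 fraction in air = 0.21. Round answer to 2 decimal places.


Balanced combustion: C9H16 + 13 O2 -> 9 CO2 + 8 H2O
O2 needed = C + H/4 = 9 + 16/4 = 13.00 moles
Air moles = O2 / 0.21 = 13.00 / 0.21 = 61.90 moles air


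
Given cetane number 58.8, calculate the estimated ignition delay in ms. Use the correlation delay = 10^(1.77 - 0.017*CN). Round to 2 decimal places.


delay = 10^(1.77 - 0.017*CN)
Exponent = 1.77 - 0.017*58.8 = 0.7704
delay = 10^0.7704 = 5.89 ms


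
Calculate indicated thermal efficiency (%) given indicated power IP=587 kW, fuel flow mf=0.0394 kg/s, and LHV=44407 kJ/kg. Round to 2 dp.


eta_ith = (IP / (mf * LHV)) * 100
Denominator = 0.0394 * 44407 = 1749.6358 kW
eta_ith = (587 / 1749.6358) * 100 = 33.55%


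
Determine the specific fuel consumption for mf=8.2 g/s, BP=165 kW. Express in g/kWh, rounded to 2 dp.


SFC = (mf / BP) * 3600
Rate = 8.2 / 165 = 0.049697 g/(s*kW)
SFC = 0.049697 * 3600 = 178.91 g/kWh


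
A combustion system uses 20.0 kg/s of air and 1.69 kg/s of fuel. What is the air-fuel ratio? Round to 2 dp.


AFR = m_air / m_fuel
AFR = 20.0 / 1.69 = 11.83


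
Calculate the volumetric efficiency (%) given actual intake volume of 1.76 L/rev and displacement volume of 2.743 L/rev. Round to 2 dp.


eta_v = (V_actual / V_disp) * 100
Ratio = 1.76 / 2.743 = 0.6416
eta_v = 0.6416 * 100 = 64.16%


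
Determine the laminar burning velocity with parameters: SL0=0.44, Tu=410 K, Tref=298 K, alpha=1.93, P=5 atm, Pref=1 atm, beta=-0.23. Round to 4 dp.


SL = SL0 * (Tu/Tref)^alpha * (P/Pref)^beta
T ratio = 410/298 = 1.37583893
(T ratio)^alpha = 1.37583893^1.93 = 1.851124
(P/Pref)^beta = 5^(-0.23) = 0.690616
SL = 0.44 * 1.851124 * 0.690616 = 0.5625 m/s


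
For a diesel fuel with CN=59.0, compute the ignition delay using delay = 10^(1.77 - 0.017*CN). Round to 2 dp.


delay = 10^(1.77 - 0.017*CN)
Exponent = 1.77 - 0.017*59.0 = 0.7670
delay = 10^0.7670 = 5.85 ms


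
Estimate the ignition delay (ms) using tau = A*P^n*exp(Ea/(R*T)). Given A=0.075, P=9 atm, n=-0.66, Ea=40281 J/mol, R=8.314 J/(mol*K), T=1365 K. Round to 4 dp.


tau = A * P^n * exp(Ea/(R*T))
P^n = 9^(-0.66) = 0.23453083
Ea/(R*T) = 40281/(8.314*1365) = 3.549421
exp(Ea/(R*T)) = 34.793183
tau = 0.075 * 0.23453083 * 34.793183 = 0.6120 ms


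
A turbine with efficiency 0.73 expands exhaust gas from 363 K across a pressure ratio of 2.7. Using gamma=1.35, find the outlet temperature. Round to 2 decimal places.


T_out = T_in * (1 - eta * (1 - PR^(-(gamma-1)/gamma)))
Exponent = -(1.35-1)/1.35 = -0.25925926
PR^exp = 2.7^(-0.25925926) = 0.77297411
Factor = 1 - 0.73*(1 - 0.77297411) = 0.83427110
T_out = 363 * 0.83427110 = 302.84 K


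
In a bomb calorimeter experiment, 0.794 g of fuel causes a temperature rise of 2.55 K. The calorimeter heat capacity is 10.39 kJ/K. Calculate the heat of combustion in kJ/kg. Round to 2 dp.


Hc = C_cal * delta_T / m_fuel
Q_released = 10.39 * 2.55 = 26.4945 kJ
m_fuel = 0.794 g = 0.794/1000 kg = 0.000794 kg
Hc = 26.4945 / 0.000794 = 33368.39 kJ/kg


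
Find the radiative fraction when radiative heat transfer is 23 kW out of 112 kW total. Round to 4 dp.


f_rad = Q_rad / Q_total
f_rad = 23 / 112 = 0.2054


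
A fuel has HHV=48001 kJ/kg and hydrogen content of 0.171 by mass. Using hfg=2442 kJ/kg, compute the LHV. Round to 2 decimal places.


LHV = HHV - hfg * 9 * H
Water correction = 2442 * 9 * 0.171 = 3758.238 kJ/kg
LHV = 48001 - 3758.238 = 44242.76 kJ/kg


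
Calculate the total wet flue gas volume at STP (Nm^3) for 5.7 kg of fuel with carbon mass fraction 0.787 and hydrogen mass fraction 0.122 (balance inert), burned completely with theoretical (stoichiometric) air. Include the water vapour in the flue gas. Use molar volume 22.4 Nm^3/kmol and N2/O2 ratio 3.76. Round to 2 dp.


Per kg fuel: CO2 = (C/12 kmol)*22.4 = (0.787/12)*22.4 = 1.46907 Nm^3
Per kg fuel: H2O = (H/2 kmol)*22.4 = (0.122/2)*22.4 = 1.36640 Nm^3
O2 needed per kg fuel = C/12 + H/4 = 0.787/12 + 0.122/4 = 0.09608333 kmol
Per kg fuel: N2 = O2*3.76*22.4 = 0.09608333*3.76*22.4 = 8.09252 Nm^3
Total per kg = 1.46907 + 1.36640 + 8.09252 = 10.92799 Nm^3
Total = 10.92799 * 5.7 = 62.29 Nm^3


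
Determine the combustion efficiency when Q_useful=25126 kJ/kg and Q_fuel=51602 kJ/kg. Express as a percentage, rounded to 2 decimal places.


Efficiency = (Q_useful / Q_fuel) * 100
Efficiency = (25126 / 51602) * 100
Efficiency = 0.4869 * 100 = 48.69%


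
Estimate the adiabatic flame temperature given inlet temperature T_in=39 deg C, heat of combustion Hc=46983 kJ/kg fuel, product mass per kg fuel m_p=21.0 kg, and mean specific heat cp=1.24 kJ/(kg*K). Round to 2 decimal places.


T_ad = T_in + Hc / (m_p * cp)
Denominator = 21.0 * 1.24 = 26.0400
Temperature rise = 46983 / 26.0400 = 1804.26 K
T_ad = 39 + 1804.26 = 1843.26 deg C


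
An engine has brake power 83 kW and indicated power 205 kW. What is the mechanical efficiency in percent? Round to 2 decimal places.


eta_mech = (BP / IP) * 100
Ratio = 83 / 205 = 0.4049
eta_mech = 0.4049 * 100 = 40.49%


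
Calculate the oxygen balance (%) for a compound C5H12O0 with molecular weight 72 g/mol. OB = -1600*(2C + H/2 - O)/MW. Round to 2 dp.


OB = -1600 * (2C + H/2 - O) / MW
Inner = 2*5 + 12/2 - 0 = 16.00
OB = -1600 * 16.00 / 72 = -355.56%


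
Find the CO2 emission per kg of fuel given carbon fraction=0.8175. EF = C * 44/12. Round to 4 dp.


EF = C_frac * (M_CO2 / M_C)
EF = 0.8175 * (44/12)
EF = 0.8175 * 3.666667 = 2.9975 kg_CO2/kg_fuel


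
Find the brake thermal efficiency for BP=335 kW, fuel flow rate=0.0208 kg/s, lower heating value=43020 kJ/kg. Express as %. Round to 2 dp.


eta_BTE = (BP / (mf * LHV)) * 100
Denominator = 0.0208 * 43020 = 894.8160 kW
eta_BTE = (335 / 894.8160) * 100 = 37.44%


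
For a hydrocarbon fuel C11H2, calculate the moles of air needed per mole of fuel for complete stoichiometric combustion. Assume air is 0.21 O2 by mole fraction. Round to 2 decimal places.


Balanced combustion: C11H2 + 11.5 O2 -> 11 CO2 + 1 H2O
O2 needed = C + H/4 = 11 + 2/4 = 11.50 moles
Air moles = O2 / 0.21 = 11.50 / 0.21 = 54.76 moles air


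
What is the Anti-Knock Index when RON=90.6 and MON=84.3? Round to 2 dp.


AKI = (RON + MON) / 2
AKI = (90.6 + 84.3) / 2
AKI = 174.9 / 2 = 87.45


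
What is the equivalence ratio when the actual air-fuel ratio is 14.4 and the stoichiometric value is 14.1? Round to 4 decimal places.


phi = AFR_stoich / AFR_actual
phi = 14.1 / 14.4 = 0.9792


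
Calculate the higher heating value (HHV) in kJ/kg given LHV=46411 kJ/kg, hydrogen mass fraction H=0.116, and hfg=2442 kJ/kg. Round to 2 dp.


HHV = LHV + hfg * 9 * H
Water addition = 2442 * 9 * 0.116 = 2549.448 kJ/kg
HHV = 46411 + 2549.448 = 48960.45 kJ/kg


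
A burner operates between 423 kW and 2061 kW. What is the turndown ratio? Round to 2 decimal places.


TDR = Q_max / Q_min
TDR = 2061 / 423 = 4.87


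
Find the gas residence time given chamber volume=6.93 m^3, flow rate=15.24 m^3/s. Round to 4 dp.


tau = V / Q_flow
tau = 6.93 / 15.24 = 0.4547 s


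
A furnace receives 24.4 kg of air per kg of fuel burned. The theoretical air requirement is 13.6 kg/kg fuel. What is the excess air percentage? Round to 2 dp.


Excess air = actual - stoichiometric = 24.4 - 13.6 = 10.80 kg/kg fuel
Excess air % = (excess / stoich) * 100 = (10.80 / 13.6) * 100 = 79.41%


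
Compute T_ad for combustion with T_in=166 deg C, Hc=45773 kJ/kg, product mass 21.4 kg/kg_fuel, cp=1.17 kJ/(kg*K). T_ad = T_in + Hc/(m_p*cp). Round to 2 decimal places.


T_ad = T_in + Hc / (m_p * cp)
Denominator = 21.4 * 1.17 = 25.0380
Temperature rise = 45773 / 25.0380 = 1828.14 K
T_ad = 166 + 1828.14 = 1994.14 deg C


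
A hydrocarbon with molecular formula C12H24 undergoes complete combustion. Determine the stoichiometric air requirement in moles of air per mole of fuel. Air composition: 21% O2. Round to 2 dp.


Balanced combustion: C12H24 + 18 O2 -> 12 CO2 + 12 H2O
O2 needed = C + H/4 = 12 + 24/4 = 18.00 moles
Air moles = O2 / 0.21 = 18.00 / 0.21 = 85.71 moles air


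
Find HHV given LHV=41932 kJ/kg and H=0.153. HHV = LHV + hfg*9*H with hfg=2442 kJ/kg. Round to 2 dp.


HHV = LHV + hfg * 9 * H
Water addition = 2442 * 9 * 0.153 = 3362.634 kJ/kg
HHV = 41932 + 3362.634 = 45294.63 kJ/kg


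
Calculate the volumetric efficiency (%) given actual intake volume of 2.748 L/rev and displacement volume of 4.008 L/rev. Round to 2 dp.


eta_v = (V_actual / V_disp) * 100
Ratio = 2.748 / 4.008 = 0.6856
eta_v = 0.6856 * 100 = 68.56%


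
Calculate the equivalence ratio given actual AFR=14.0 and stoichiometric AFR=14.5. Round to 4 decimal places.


phi = AFR_stoich / AFR_actual
phi = 14.5 / 14.0 = 1.0357


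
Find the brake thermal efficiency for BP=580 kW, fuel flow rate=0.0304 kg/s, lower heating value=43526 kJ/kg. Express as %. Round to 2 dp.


eta_BTE = (BP / (mf * LHV)) * 100
Denominator = 0.0304 * 43526 = 1323.1904 kW
eta_BTE = (580 / 1323.1904) * 100 = 43.83%


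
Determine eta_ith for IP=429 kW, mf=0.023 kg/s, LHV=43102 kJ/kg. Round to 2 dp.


eta_ith = (IP / (mf * LHV)) * 100
Denominator = 0.023 * 43102 = 991.3460 kW
eta_ith = (429 / 991.3460) * 100 = 43.27%


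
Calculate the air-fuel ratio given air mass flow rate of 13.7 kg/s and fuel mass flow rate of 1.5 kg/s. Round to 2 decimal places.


AFR = m_air / m_fuel
AFR = 13.7 / 1.5 = 9.13


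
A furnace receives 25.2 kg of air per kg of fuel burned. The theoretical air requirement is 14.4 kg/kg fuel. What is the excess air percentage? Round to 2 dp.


Excess air = actual - stoichiometric = 25.2 - 14.4 = 10.80 kg/kg fuel
Excess air % = (excess / stoich) * 100 = (10.80 / 14.4) * 100 = 75.00%


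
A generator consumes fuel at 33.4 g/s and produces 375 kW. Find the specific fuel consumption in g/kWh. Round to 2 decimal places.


SFC = (mf / BP) * 3600
Rate = 33.4 / 375 = 0.089067 g/(s*kW)
SFC = 0.089067 * 3600 = 320.64 g/kWh


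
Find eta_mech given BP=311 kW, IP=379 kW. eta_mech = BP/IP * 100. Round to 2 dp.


eta_mech = (BP / IP) * 100
Ratio = 311 / 379 = 0.8206
eta_mech = 0.8206 * 100 = 82.06%


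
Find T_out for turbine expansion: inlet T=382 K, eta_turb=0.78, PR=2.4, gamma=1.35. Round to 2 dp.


T_out = T_in * (1 - eta * (1 - PR^(-(gamma-1)/gamma)))
Exponent = -(1.35-1)/1.35 = -0.25925926
PR^exp = 2.4^(-0.25925926) = 0.79694200
Factor = 1 - 0.78*(1 - 0.79694200) = 0.84161476
T_out = 382 * 0.84161476 = 321.50 K


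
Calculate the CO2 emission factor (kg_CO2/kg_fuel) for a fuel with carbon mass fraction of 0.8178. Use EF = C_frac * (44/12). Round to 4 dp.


EF = C_frac * (M_CO2 / M_C)
EF = 0.8178 * (44/12)
EF = 0.8178 * 3.666667 = 2.9986 kg_CO2/kg_fuel


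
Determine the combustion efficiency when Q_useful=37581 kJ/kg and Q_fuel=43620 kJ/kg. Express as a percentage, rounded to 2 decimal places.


Efficiency = (Q_useful / Q_fuel) * 100
Efficiency = (37581 / 43620) * 100
Efficiency = 0.8616 * 100 = 86.16%


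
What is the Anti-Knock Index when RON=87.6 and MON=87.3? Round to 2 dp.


AKI = (RON + MON) / 2
AKI = (87.6 + 87.3) / 2
AKI = 174.9 / 2 = 87.45


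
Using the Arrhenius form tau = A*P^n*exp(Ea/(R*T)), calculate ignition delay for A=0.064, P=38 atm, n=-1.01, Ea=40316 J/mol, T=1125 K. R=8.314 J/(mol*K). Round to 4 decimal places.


tau = A * P^n * exp(Ea/(R*T))
P^n = 38^(-1.01) = 0.02537573
Ea/(R*T) = 40316/(8.314*1125) = 4.310373
exp(Ea/(R*T)) = 74.468290
tau = 0.064 * 0.02537573 * 74.468290 = 0.1209 ms


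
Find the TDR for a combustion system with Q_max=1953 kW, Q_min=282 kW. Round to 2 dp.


TDR = Q_max / Q_min
TDR = 1953 / 282 = 6.93


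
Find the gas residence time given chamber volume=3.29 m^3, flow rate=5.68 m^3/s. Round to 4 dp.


tau = V / Q_flow
tau = 3.29 / 5.68 = 0.5792 s


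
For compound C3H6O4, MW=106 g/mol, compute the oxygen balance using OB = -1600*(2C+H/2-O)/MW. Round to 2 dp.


OB = -1600 * (2C + H/2 - O) / MW
Inner = 2*3 + 6/2 - 4 = 5.00
OB = -1600 * 5.00 / 106 = -75.47%


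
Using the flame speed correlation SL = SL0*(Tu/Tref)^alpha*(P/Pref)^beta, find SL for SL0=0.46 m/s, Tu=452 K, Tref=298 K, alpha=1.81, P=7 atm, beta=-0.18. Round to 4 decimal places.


SL = SL0 * (Tu/Tref)^alpha * (P/Pref)^beta
T ratio = 452/298 = 1.51677852
(T ratio)^alpha = 1.51677852^1.81 = 2.125539
(P/Pref)^beta = 7^(-0.18) = 0.704502
SL = 0.46 * 2.125539 * 0.704502 = 0.6888 m/s


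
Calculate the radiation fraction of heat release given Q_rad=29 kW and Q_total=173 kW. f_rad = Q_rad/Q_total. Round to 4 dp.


f_rad = Q_rad / Q_total
f_rad = 29 / 173 = 0.1676


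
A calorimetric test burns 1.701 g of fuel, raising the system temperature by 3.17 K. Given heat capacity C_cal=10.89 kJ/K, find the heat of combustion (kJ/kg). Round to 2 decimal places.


Hc = C_cal * delta_T / m_fuel
Q_released = 10.89 * 3.17 = 34.5213 kJ
m_fuel = 1.701 g = 1.701/1000 kg = 0.001701 kg
Hc = 34.5213 / 0.001701 = 20294.71 kJ/kg


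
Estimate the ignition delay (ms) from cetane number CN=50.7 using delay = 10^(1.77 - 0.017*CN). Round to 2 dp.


delay = 10^(1.77 - 0.017*CN)
Exponent = 1.77 - 0.017*50.7 = 0.9081
delay = 10^0.9081 = 8.09 ms


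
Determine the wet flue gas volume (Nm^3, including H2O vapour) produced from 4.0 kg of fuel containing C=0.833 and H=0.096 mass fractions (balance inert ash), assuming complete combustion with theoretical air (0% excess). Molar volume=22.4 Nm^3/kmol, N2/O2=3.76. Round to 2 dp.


Per kg fuel: CO2 = (C/12 kmol)*22.4 = (0.833/12)*22.4 = 1.55493 Nm^3
Per kg fuel: H2O = (H/2 kmol)*22.4 = (0.096/2)*22.4 = 1.07520 Nm^3
O2 needed per kg fuel = C/12 + H/4 = 0.833/12 + 0.096/4 = 0.09341667 kmol
Per kg fuel: N2 = O2*3.76*22.4 = 0.09341667*3.76*22.4 = 7.86793 Nm^3
Total per kg = 1.55493 + 1.07520 + 7.86793 = 10.49806 Nm^3
Total = 10.49806 * 4.0 = 41.99 Nm^3


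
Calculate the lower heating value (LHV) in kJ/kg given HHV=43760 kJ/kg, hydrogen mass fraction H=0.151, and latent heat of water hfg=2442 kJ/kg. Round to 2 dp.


LHV = HHV - hfg * 9 * H
Water correction = 2442 * 9 * 0.151 = 3318.678 kJ/kg
LHV = 43760 - 3318.678 = 40441.32 kJ/kg


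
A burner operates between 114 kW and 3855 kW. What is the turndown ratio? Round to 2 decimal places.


TDR = Q_max / Q_min
TDR = 3855 / 114 = 33.82


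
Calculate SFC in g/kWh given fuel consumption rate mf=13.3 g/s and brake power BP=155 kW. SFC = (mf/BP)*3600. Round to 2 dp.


SFC = (mf / BP) * 3600
Rate = 13.3 / 155 = 0.085806 g/(s*kW)
SFC = 0.085806 * 3600 = 308.90 g/kWh


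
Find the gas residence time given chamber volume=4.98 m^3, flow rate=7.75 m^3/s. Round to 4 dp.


tau = V / Q_flow
tau = 4.98 / 7.75 = 0.6426 s


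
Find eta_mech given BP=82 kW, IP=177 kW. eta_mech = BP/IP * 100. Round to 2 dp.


eta_mech = (BP / IP) * 100
Ratio = 82 / 177 = 0.4633
eta_mech = 0.4633 * 100 = 46.33%


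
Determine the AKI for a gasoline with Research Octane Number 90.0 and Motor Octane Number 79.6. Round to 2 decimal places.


AKI = (RON + MON) / 2
AKI = (90.0 + 79.6) / 2
AKI = 169.6 / 2 = 84.80


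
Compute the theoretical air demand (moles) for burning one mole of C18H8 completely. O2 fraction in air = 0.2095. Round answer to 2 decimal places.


Balanced combustion: C18H8 + 20 O2 -> 18 CO2 + 4 H2O
O2 needed = C + H/4 = 18 + 8/4 = 20.00 moles
Air moles = O2 / 0.2095 = 20.00 / 0.2095 = 95.47 moles air


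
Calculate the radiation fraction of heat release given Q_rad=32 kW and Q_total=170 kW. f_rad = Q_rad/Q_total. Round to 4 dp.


f_rad = Q_rad / Q_total
f_rad = 32 / 170 = 0.1882


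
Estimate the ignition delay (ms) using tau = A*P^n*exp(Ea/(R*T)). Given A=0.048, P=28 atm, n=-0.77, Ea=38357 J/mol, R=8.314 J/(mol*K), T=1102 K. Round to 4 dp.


tau = A * P^n * exp(Ea/(R*T))
P^n = 28^(-0.77) = 0.07685786
Ea/(R*T) = 38357/(8.314*1102) = 4.186519
exp(Ea/(R*T)) = 65.793334
tau = 0.048 * 0.07685786 * 65.793334 = 0.2427 ms


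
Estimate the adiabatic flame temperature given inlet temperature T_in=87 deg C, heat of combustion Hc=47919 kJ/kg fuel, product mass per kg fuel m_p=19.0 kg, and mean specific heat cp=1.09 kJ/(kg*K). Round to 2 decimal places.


T_ad = T_in + Hc / (m_p * cp)
Denominator = 19.0 * 1.09 = 20.7100
Temperature rise = 47919 / 20.7100 = 2313.81 K
T_ad = 87 + 2313.81 = 2400.81 deg C


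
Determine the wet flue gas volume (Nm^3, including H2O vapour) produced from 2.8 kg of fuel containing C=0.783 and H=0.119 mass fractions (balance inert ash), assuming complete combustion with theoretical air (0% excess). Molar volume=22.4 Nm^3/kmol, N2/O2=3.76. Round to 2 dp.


Per kg fuel: CO2 = (C/12 kmol)*22.4 = (0.783/12)*22.4 = 1.46160 Nm^3
Per kg fuel: H2O = (H/2 kmol)*22.4 = (0.119/2)*22.4 = 1.33280 Nm^3
O2 needed per kg fuel = C/12 + H/4 = 0.783/12 + 0.119/4 = 0.09500000 kmol
Per kg fuel: N2 = O2*3.76*22.4 = 0.09500000*3.76*22.4 = 8.00128 Nm^3
Total per kg = 1.46160 + 1.33280 + 8.00128 = 10.79568 Nm^3
Total = 10.79568 * 2.8 = 30.23 Nm^3


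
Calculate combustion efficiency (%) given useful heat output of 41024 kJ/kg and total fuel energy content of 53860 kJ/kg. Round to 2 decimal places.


Efficiency = (Q_useful / Q_fuel) * 100
Efficiency = (41024 / 53860) * 100
Efficiency = 0.7617 * 100 = 76.17%


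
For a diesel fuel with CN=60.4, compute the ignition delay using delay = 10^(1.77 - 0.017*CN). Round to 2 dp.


delay = 10^(1.77 - 0.017*CN)
Exponent = 1.77 - 0.017*60.4 = 0.7432
delay = 10^0.7432 = 5.54 ms


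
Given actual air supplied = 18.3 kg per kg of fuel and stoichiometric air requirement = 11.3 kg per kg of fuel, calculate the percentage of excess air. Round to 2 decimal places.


Excess air = actual - stoichiometric = 18.3 - 11.3 = 7.00 kg/kg fuel
Excess air % = (excess / stoich) * 100 = (7.00 / 11.3) * 100 = 61.95%


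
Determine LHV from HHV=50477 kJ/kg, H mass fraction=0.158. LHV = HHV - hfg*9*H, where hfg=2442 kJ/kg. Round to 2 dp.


LHV = HHV - hfg * 9 * H
Water correction = 2442 * 9 * 0.158 = 3472.524 kJ/kg
LHV = 50477 - 3472.524 = 47004.48 kJ/kg


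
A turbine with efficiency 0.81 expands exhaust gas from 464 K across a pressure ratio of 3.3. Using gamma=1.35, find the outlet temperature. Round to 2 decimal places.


T_out = T_in * (1 - eta * (1 - PR^(-(gamma-1)/gamma)))
Exponent = -(1.35-1)/1.35 = -0.25925926
PR^exp = 3.3^(-0.25925926) = 0.73378775
Factor = 1 - 0.81*(1 - 0.73378775) = 0.78436808
T_out = 464 * 0.78436808 = 363.95 K


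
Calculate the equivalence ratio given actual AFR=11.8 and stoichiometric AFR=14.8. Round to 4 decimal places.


phi = AFR_stoich / AFR_actual
phi = 14.8 / 11.8 = 1.2542


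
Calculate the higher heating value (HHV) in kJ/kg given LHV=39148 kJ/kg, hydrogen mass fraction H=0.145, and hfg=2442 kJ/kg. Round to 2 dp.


HHV = LHV + hfg * 9 * H
Water addition = 2442 * 9 * 0.145 = 3186.810 kJ/kg
HHV = 39148 + 3186.810 = 42334.81 kJ/kg


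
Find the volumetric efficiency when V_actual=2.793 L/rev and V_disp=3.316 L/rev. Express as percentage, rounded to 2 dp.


eta_v = (V_actual / V_disp) * 100
Ratio = 2.793 / 3.316 = 0.8423
eta_v = 0.8423 * 100 = 84.23%


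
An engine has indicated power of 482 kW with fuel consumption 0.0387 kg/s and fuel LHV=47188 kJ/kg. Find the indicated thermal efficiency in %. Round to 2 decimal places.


eta_ith = (IP / (mf * LHV)) * 100
Denominator = 0.0387 * 47188 = 1826.1756 kW
eta_ith = (482 / 1826.1756) * 100 = 26.39%


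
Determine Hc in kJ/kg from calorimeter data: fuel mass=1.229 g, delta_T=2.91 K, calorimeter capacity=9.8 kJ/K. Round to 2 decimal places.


Hc = C_cal * delta_T / m_fuel
Q_released = 9.8 * 2.91 = 28.5180 kJ
m_fuel = 1.229 g = 1.229/1000 kg = 0.001229 kg
Hc = 28.5180 / 0.001229 = 23204.23 kJ/kg


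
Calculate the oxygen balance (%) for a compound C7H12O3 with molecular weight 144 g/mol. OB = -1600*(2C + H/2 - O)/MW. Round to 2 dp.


OB = -1600 * (2C + H/2 - O) / MW
Inner = 2*7 + 12/2 - 3 = 17.00
OB = -1600 * 17.00 / 144 = -188.89%


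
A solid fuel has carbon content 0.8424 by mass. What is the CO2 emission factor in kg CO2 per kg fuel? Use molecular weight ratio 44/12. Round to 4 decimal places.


EF = C_frac * (M_CO2 / M_C)
EF = 0.8424 * (44/12)
EF = 0.8424 * 3.666667 = 3.0888 kg_CO2/kg_fuel


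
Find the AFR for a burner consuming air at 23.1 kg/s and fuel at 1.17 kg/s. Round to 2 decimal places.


AFR = m_air / m_fuel
AFR = 23.1 / 1.17 = 19.74


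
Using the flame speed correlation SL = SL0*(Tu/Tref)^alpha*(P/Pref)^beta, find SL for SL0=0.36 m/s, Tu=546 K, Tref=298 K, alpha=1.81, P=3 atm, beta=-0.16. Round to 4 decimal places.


SL = SL0 * (Tu/Tref)^alpha * (P/Pref)^beta
T ratio = 546/298 = 1.83221477
(T ratio)^alpha = 1.83221477^1.81 = 2.992177
(P/Pref)^beta = 3^(-0.16) = 0.838804
SL = 0.36 * 2.992177 * 0.838804 = 0.9035 m/s


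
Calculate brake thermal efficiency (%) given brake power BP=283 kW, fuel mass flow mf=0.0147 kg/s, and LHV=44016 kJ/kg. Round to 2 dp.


eta_BTE = (BP / (mf * LHV)) * 100
Denominator = 0.0147 * 44016 = 647.0352 kW
eta_BTE = (283 / 647.0352) * 100 = 43.74%


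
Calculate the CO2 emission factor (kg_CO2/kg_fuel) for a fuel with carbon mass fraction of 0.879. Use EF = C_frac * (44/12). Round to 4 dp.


EF = C_frac * (M_CO2 / M_C)
EF = 0.879 * (44/12)
EF = 0.879 * 3.666667 = 3.2230 kg_CO2/kg_fuel


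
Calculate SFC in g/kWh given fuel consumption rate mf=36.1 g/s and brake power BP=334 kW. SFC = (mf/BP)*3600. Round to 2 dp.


SFC = (mf / BP) * 3600
Rate = 36.1 / 334 = 0.108084 g/(s*kW)
SFC = 0.108084 * 3600 = 389.10 g/kWh


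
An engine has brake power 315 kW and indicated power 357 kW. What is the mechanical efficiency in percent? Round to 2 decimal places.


eta_mech = (BP / IP) * 100
Ratio = 315 / 357 = 0.8824
eta_mech = 0.8824 * 100 = 88.24%


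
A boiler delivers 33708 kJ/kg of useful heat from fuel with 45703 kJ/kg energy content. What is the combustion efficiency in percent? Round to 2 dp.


Efficiency = (Q_useful / Q_fuel) * 100
Efficiency = (33708 / 45703) * 100
Efficiency = 0.7375 * 100 = 73.75%


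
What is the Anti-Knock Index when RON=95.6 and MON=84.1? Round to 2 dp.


AKI = (RON + MON) / 2
AKI = (95.6 + 84.1) / 2
AKI = 179.7 / 2 = 89.85


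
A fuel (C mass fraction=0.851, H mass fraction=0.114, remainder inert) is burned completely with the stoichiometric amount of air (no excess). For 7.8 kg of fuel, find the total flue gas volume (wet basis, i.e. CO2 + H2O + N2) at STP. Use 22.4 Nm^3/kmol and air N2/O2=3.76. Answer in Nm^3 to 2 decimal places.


Per kg fuel: CO2 = (C/12 kmol)*22.4 = (0.851/12)*22.4 = 1.58853 Nm^3
Per kg fuel: H2O = (H/2 kmol)*22.4 = (0.114/2)*22.4 = 1.27680 Nm^3
O2 needed per kg fuel = C/12 + H/4 = 0.851/12 + 0.114/4 = 0.09941667 kmol
Per kg fuel: N2 = O2*3.76*22.4 = 0.09941667*3.76*22.4 = 8.37327 Nm^3
Total per kg = 1.58853 + 1.27680 + 8.37327 = 11.23860 Nm^3
Total = 11.23860 * 7.8 = 87.66 Nm^3


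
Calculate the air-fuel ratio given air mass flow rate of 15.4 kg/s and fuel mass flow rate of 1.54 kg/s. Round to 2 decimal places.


AFR = m_air / m_fuel
AFR = 15.4 / 1.54 = 10.00


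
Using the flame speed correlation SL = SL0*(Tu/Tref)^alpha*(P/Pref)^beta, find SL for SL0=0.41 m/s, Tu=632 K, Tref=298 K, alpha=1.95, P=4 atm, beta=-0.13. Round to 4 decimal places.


SL = SL0 * (Tu/Tref)^alpha * (P/Pref)^beta
T ratio = 632/298 = 2.12080537
(T ratio)^alpha = 2.12080537^1.95 = 4.331882
(P/Pref)^beta = 4^(-0.13) = 0.835088
SL = 0.41 * 4.331882 * 0.835088 = 1.4832 m/s


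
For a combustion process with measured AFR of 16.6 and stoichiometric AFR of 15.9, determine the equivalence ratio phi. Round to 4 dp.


phi = AFR_stoich / AFR_actual
phi = 15.9 / 16.6 = 0.9578


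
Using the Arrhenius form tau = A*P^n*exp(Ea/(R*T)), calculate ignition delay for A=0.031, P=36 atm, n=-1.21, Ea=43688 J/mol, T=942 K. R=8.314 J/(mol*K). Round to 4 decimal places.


tau = A * P^n * exp(Ea/(R*T))
P^n = 36^(-1.21) = 0.01308802
Ea/(R*T) = 43688/(8.314*942) = 5.578292
exp(Ea/(R*T)) = 264.619238
tau = 0.031 * 0.01308802 * 264.619238 = 0.1074 ms


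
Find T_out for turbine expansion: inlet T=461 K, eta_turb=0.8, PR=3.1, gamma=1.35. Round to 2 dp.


T_out = T_in * (1 - eta * (1 - PR^(-(gamma-1)/gamma)))
Exponent = -(1.35-1)/1.35 = -0.25925926
PR^exp = 3.1^(-0.25925926) = 0.74577862
Factor = 1 - 0.8*(1 - 0.74577862) = 0.79662290
T_out = 461 * 0.79662290 = 367.24 K


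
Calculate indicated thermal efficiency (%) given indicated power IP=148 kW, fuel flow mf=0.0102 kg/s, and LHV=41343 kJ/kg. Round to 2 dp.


eta_ith = (IP / (mf * LHV)) * 100
Denominator = 0.0102 * 41343 = 421.6986 kW
eta_ith = (148 / 421.6986) * 100 = 35.10%


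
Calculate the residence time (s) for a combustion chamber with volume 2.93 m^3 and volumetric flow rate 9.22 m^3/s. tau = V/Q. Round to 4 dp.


tau = V / Q_flow
tau = 2.93 / 9.22 = 0.3178 s


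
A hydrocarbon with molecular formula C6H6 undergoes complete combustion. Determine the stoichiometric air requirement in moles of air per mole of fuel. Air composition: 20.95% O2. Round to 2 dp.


Balanced combustion: C6H6 + 7.5 O2 -> 6 CO2 + 3 H2O
O2 needed = C + H/4 = 6 + 6/4 = 7.50 moles
Air moles = O2 / 0.2095 = 7.50 / 0.2095 = 35.80 moles air


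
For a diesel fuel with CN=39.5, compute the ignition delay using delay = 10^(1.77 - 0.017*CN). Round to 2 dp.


delay = 10^(1.77 - 0.017*CN)
Exponent = 1.77 - 0.017*39.5 = 1.0985
delay = 10^1.0985 = 12.55 ms


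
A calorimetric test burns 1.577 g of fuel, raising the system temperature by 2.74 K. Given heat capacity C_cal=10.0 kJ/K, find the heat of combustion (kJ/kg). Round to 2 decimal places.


Hc = C_cal * delta_T / m_fuel
Q_released = 10.0 * 2.74 = 27.4000 kJ
m_fuel = 1.577 g = 1.577/1000 kg = 0.001577 kg
Hc = 27.4000 / 0.001577 = 17374.76 kJ/kg


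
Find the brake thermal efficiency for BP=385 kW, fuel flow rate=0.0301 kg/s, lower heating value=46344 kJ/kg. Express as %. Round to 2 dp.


eta_BTE = (BP / (mf * LHV)) * 100
Denominator = 0.0301 * 46344 = 1394.9544 kW
eta_BTE = (385 / 1394.9544) * 100 = 27.60%


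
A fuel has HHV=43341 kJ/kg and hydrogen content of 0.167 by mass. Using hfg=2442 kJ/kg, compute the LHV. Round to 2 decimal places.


LHV = HHV - hfg * 9 * H
Water correction = 2442 * 9 * 0.167 = 3670.326 kJ/kg
LHV = 43341 - 3670.326 = 39670.67 kJ/kg


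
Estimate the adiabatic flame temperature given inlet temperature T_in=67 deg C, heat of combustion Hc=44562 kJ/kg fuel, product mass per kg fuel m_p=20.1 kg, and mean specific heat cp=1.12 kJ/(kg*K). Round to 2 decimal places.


T_ad = T_in + Hc / (m_p * cp)
Denominator = 20.1 * 1.12 = 22.5120
Temperature rise = 44562 / 22.5120 = 1979.48 K
T_ad = 67 + 1979.48 = 2046.48 deg C


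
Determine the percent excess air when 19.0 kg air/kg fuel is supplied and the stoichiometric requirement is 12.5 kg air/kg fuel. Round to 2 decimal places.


Excess air = actual - stoichiometric = 19.0 - 12.5 = 6.50 kg/kg fuel
Excess air % = (excess / stoich) * 100 = (6.50 / 12.5) * 100 = 52.00%


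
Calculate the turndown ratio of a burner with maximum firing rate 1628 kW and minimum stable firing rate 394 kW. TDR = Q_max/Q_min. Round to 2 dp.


TDR = Q_max / Q_min
TDR = 1628 / 394 = 4.13


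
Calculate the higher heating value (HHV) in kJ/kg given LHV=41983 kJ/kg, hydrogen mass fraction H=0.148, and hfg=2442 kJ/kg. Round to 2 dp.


HHV = LHV + hfg * 9 * H
Water addition = 2442 * 9 * 0.148 = 3252.744 kJ/kg
HHV = 41983 + 3252.744 = 45235.74 kJ/kg


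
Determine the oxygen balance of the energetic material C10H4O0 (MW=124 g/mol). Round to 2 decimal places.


OB = -1600 * (2C + H/2 - O) / MW
Inner = 2*10 + 4/2 - 0 = 22.00
OB = -1600 * 22.00 / 124 = -283.87%


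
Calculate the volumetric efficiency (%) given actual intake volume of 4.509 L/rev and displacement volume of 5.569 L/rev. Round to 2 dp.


eta_v = (V_actual / V_disp) * 100
Ratio = 4.509 / 5.569 = 0.8097
eta_v = 0.8097 * 100 = 80.97%


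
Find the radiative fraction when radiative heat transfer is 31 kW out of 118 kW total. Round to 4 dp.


f_rad = Q_rad / Q_total
f_rad = 31 / 118 = 0.2627


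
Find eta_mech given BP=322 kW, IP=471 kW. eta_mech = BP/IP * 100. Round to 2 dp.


eta_mech = (BP / IP) * 100
Ratio = 322 / 471 = 0.6837
eta_mech = 0.6837 * 100 = 68.37%


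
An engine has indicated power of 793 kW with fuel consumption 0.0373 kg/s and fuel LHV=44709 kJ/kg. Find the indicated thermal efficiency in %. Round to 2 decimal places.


eta_ith = (IP / (mf * LHV)) * 100
Denominator = 0.0373 * 44709 = 1667.6457 kW
eta_ith = (793 / 1667.6457) * 100 = 47.55%


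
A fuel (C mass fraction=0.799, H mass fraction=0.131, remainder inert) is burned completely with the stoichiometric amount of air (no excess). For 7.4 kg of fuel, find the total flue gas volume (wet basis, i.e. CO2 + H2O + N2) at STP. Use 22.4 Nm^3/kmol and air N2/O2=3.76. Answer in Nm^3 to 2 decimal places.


Per kg fuel: CO2 = (C/12 kmol)*22.4 = (0.799/12)*22.4 = 1.49147 Nm^3
Per kg fuel: H2O = (H/2 kmol)*22.4 = (0.131/2)*22.4 = 1.46720 Nm^3
O2 needed per kg fuel = C/12 + H/4 = 0.799/12 + 0.131/4 = 0.09933333 kmol
Per kg fuel: N2 = O2*3.76*22.4 = 0.09933333*3.76*22.4 = 8.36625 Nm^3
Total per kg = 1.49147 + 1.46720 + 8.36625 = 11.32492 Nm^3
Total = 11.32492 * 7.4 = 83.80 Nm^3


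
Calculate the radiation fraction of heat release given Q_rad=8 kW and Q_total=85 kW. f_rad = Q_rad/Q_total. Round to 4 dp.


f_rad = Q_rad / Q_total
f_rad = 8 / 85 = 0.0941


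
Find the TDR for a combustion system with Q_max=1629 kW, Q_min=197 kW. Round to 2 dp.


TDR = Q_max / Q_min
TDR = 1629 / 197 = 8.27


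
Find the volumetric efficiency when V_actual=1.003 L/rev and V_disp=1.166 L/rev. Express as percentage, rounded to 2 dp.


eta_v = (V_actual / V_disp) * 100
Ratio = 1.003 / 1.166 = 0.8602
eta_v = 0.8602 * 100 = 86.02%


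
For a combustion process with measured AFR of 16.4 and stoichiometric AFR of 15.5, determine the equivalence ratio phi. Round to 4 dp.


phi = AFR_stoich / AFR_actual
phi = 15.5 / 16.4 = 0.9451


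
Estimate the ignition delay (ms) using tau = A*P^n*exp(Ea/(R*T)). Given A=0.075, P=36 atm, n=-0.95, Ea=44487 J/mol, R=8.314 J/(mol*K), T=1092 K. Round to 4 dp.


tau = A * P^n * exp(Ea/(R*T))
P^n = 36^(-0.95) = 0.03322864
Ea/(R*T) = 44487/(8.314*1092) = 4.900049
exp(Ea/(R*T)) = 134.296418
tau = 0.075 * 0.03322864 * 134.296418 = 0.3347 ms


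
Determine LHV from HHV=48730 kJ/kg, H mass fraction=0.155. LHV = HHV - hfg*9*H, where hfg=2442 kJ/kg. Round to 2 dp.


LHV = HHV - hfg * 9 * H
Water correction = 2442 * 9 * 0.155 = 3406.590 kJ/kg
LHV = 48730 - 3406.590 = 45323.41 kJ/kg


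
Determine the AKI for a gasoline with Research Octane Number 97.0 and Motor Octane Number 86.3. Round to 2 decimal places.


AKI = (RON + MON) / 2
AKI = (97.0 + 86.3) / 2
AKI = 183.3 / 2 = 91.65


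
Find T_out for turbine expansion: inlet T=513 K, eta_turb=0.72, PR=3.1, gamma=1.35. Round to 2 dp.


T_out = T_in * (1 - eta * (1 - PR^(-(gamma-1)/gamma)))
Exponent = -(1.35-1)/1.35 = -0.25925926
PR^exp = 3.1^(-0.25925926) = 0.74577862
Factor = 1 - 0.72*(1 - 0.74577862) = 0.81696061
T_out = 513 * 0.81696061 = 419.10 K


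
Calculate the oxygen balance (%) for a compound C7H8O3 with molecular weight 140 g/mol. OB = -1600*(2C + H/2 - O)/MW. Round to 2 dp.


OB = -1600 * (2C + H/2 - O) / MW
Inner = 2*7 + 8/2 - 3 = 15.00
OB = -1600 * 15.00 / 140 = -171.43%


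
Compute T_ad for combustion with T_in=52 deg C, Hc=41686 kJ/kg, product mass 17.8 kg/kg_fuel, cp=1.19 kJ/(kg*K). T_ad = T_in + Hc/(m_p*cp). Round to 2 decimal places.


T_ad = T_in + Hc / (m_p * cp)
Denominator = 17.8 * 1.19 = 21.1820
Temperature rise = 41686 / 21.1820 = 1967.99 K
T_ad = 52 + 1967.99 = 2019.99 deg C


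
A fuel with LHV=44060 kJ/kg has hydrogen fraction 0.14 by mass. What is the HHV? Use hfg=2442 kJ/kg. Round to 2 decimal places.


HHV = LHV + hfg * 9 * H
Water addition = 2442 * 9 * 0.14 = 3076.920 kJ/kg
HHV = 44060 + 3076.920 = 47136.92 kJ/kg


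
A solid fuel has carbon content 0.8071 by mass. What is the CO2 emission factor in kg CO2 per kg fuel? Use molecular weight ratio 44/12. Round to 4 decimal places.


EF = C_frac * (M_CO2 / M_C)
EF = 0.8071 * (44/12)
EF = 0.8071 * 3.666667 = 2.9594 kg_CO2/kg_fuel


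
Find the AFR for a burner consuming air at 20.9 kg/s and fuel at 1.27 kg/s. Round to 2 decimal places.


AFR = m_air / m_fuel
AFR = 20.9 / 1.27 = 16.46


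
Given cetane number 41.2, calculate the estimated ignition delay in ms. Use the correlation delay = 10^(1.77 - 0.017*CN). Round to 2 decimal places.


delay = 10^(1.77 - 0.017*CN)
Exponent = 1.77 - 0.017*41.2 = 1.0696
delay = 10^1.0696 = 11.74 ms


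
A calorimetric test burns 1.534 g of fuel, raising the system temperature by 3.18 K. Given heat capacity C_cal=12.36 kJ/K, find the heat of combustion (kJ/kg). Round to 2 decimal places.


Hc = C_cal * delta_T / m_fuel
Q_released = 12.36 * 3.18 = 39.3048 kJ
m_fuel = 1.534 g = 1.534/1000 kg = 0.001534 kg
Hc = 39.3048 / 0.001534 = 25622.43 kJ/kg


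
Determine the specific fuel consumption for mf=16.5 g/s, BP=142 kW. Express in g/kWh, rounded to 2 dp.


SFC = (mf / BP) * 3600
Rate = 16.5 / 142 = 0.116197 g/(s*kW)
SFC = 0.116197 * 3600 = 418.31 g/kWh


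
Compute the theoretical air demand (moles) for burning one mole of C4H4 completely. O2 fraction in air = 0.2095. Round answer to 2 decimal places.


Balanced combustion: C4H4 + 5 O2 -> 4 CO2 + 2 H2O
O2 needed = C + H/4 = 4 + 4/4 = 5.00 moles
Air moles = O2 / 0.2095 = 5.00 / 0.2095 = 23.87 moles air


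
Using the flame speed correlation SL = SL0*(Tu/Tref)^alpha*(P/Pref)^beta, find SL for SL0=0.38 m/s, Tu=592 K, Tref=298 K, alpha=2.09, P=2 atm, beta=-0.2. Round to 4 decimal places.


SL = SL0 * (Tu/Tref)^alpha * (P/Pref)^beta
T ratio = 592/298 = 1.98657718
(T ratio)^alpha = 1.98657718^2.09 = 4.197980
(P/Pref)^beta = 2^(-0.2) = 0.870551
SL = 0.38 * 4.197980 * 0.870551 = 1.3887 m/s


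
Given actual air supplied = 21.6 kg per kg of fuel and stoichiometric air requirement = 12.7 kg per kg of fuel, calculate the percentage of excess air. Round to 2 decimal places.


Excess air = actual - stoichiometric = 21.6 - 12.7 = 8.90 kg/kg fuel
Excess air % = (excess / stoich) * 100 = (8.90 / 12.7) * 100 = 70.08%


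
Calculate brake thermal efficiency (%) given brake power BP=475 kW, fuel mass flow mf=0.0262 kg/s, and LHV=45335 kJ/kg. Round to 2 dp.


eta_BTE = (BP / (mf * LHV)) * 100
Denominator = 0.0262 * 45335 = 1187.7770 kW
eta_BTE = (475 / 1187.7770) * 100 = 39.99%


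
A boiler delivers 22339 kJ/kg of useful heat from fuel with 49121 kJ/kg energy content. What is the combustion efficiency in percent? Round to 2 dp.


Efficiency = (Q_useful / Q_fuel) * 100
Efficiency = (22339 / 49121) * 100
Efficiency = 0.4548 * 100 = 45.48%


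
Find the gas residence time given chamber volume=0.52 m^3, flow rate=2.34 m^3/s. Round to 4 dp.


tau = V / Q_flow
tau = 0.52 / 2.34 = 0.2222 s


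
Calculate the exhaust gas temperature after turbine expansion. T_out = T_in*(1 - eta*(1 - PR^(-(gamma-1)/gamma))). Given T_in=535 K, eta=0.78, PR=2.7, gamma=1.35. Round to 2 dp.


T_out = T_in * (1 - eta * (1 - PR^(-(gamma-1)/gamma)))
Exponent = -(1.35-1)/1.35 = -0.25925926
PR^exp = 2.7^(-0.25925926) = 0.77297411
Factor = 1 - 0.78*(1 - 0.77297411) = 0.82291981
T_out = 535 * 0.82291981 = 440.26 K


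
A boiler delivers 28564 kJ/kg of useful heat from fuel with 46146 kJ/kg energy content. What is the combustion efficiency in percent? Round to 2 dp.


Efficiency = (Q_useful / Q_fuel) * 100
Efficiency = (28564 / 46146) * 100
Efficiency = 0.6190 * 100 = 61.90%


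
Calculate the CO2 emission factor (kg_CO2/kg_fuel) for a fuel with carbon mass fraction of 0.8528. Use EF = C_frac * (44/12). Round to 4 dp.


EF = C_frac * (M_CO2 / M_C)
EF = 0.8528 * (44/12)
EF = 0.8528 * 3.666667 = 3.1269 kg_CO2/kg_fuel


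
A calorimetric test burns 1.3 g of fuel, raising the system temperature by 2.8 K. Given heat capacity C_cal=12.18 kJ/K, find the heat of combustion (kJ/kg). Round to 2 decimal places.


Hc = C_cal * delta_T / m_fuel
Q_released = 12.18 * 2.8 = 34.1040 kJ
m_fuel = 1.3 g = 1.3/1000 kg = 0.001300 kg
Hc = 34.1040 / 0.001300 = 26233.85 kJ/kg


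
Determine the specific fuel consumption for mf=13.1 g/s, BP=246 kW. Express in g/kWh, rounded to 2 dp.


SFC = (mf / BP) * 3600
Rate = 13.1 / 246 = 0.053252 g/(s*kW)
SFC = 0.053252 * 3600 = 191.71 g/kWh


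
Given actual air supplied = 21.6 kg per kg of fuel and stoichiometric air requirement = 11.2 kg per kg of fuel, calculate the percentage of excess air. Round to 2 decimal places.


Excess air = actual - stoichiometric = 21.6 - 11.2 = 10.40 kg/kg fuel
Excess air % = (excess / stoich) * 100 = (10.40 / 11.2) * 100 = 92.86%


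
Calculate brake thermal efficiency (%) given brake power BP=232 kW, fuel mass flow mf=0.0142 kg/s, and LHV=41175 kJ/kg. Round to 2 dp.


eta_BTE = (BP / (mf * LHV)) * 100
Denominator = 0.0142 * 41175 = 584.6850 kW
eta_BTE = (232 / 584.6850) * 100 = 39.68%


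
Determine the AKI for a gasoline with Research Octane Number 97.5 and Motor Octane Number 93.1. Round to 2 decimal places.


AKI = (RON + MON) / 2
AKI = (97.5 + 93.1) / 2
AKI = 190.6 / 2 = 95.30


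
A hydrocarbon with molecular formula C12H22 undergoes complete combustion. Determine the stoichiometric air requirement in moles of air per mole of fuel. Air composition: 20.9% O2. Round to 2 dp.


Balanced combustion: C12H22 + 17.5 O2 -> 12 CO2 + 11 H2O
O2 needed = C + H/4 = 12 + 22/4 = 17.50 moles
Air moles = O2 / 0.209 = 17.50 / 0.209 = 83.73 moles air
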